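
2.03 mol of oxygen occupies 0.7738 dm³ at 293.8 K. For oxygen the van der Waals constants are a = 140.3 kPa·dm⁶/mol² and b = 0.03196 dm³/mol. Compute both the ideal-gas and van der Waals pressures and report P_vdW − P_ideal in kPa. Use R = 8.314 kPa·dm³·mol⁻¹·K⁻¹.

Ideal: P_ideal = nRT/V = (2.03)(8.314)(293.8)/0.7738 = 6408.10 kPa
vdW: P = nRT/(V − nb) − a n²/V² = 4958.59/0.708921 − 578.162/0.598766 = 6994.56 − 965.589 = 6028.97 kPa
ΔP = 6028.97 − 6408.10 = -379.1 kPa

ΔP ≈ -379.1 kPa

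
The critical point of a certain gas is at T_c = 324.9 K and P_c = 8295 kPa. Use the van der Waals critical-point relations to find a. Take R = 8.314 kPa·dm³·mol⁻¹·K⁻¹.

From T_c = 8a/(27Rb) and P_c = a/(27b²): a = 27 R² T_c²/(64 P_c).
a = 27×(8.314)²×(324.9)²/(64×8295) = 197007712/530880 = 371.1 kPa·dm⁶/mol²

a ≈ 371.1 kPa·dm⁶/mol²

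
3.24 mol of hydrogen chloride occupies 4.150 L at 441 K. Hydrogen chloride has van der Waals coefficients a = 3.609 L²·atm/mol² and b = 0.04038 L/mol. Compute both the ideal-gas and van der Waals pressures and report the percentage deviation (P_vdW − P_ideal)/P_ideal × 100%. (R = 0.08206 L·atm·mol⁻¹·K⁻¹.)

-4.53 %

Ideal: P_ideal = nRT/V = (3.24)(0.08206)(441)/4.150 = 28.2532 atm
vdW: P = nRT/(V − nb) − a n²/V² = 117.251/4.01917 − 37.8858/17.2225 = 29.1729 − 2.19979 = 26.9731 atm
% deviation = (26.9731 − 28.2532)/28.2532 × 100% = -4.53%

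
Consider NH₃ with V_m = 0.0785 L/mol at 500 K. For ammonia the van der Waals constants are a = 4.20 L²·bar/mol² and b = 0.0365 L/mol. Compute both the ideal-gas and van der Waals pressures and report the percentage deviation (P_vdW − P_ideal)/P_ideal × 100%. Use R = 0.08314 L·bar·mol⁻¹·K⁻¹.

-41.80 %

Ideal: P_ideal = RT/V_m = (0.08314)(500)/0.0785 = 529.554 bar
vdW: P = RT/(V_m − b) − a/V_m² = 41.5700/0.0420000 − 4.20/0.00616225 = 989.762 − 681.569 = 308.193 bar
% deviation = (308.193 − 529.554)/529.554 × 100% = -41.80%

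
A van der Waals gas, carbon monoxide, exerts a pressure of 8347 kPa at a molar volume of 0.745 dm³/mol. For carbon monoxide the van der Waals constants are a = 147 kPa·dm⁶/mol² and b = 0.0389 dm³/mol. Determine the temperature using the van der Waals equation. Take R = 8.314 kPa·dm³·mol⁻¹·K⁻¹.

T = (P + a/V_m²)(V_m − b)/R
P + a/V_m² = 8347 + 147/(0.745)² = 8611.9 kPa
V_m − b = 0.745 − 0.0389 = 0.70610 dm³/mol
T = (8611.9)(0.70610)/8.314 = 731.4 K

T ≈ 731.4 K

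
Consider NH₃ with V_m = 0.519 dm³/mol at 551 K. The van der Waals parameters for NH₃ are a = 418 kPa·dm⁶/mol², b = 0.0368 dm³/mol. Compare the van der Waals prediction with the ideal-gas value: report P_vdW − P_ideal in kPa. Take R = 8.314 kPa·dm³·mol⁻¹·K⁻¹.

Ideal: P_ideal = RT/V_m = (8.314)(551)/0.519 = 8826.62 kPa
vdW: P = RT/(V_m − b) − a/V_m² = 4581.01/0.482200 − 418/0.269361 = 9500.23 − 1551.82 = 7948.41 kPa
ΔP = 7948.41 − 8826.62 = -878.2 kPa

ΔP ≈ -878.2 kPa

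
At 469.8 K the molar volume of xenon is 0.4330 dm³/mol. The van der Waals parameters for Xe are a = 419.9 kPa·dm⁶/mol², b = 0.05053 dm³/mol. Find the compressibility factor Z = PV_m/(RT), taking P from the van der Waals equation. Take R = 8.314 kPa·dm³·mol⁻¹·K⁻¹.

Z ≈ 0.8838

P = RT/(V_m − b) − a/V_m² = (8.314)(469.8)/(0.4330 − 0.05053) − 419.9/(0.4330)²
  = 3905.9/0.38247 − 2239.6 = 10212 − 2239.6 = 7972 kPa
Z = PV_m/(RT) = (7972)(0.4330)/((8.314)(469.8)) = 3451.9/3905.9 = 0.8838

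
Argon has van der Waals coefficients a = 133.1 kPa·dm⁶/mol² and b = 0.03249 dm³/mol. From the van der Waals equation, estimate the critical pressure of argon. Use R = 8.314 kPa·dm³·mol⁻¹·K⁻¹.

For a van der Waals gas, P_c = a/(27b²).
P_c = 133.1/(27×(0.03249)²) = 133.1/0.028501 = 4670 kPa

P_c ≈ 4670 kPa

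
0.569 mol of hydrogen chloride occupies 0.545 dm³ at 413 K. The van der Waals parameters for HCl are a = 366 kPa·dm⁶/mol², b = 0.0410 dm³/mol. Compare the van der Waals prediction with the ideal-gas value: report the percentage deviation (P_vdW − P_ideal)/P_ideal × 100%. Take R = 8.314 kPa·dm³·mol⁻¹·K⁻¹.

-6.66 %

Ideal: P_ideal = nRT/V = (0.569)(8.314)(413)/0.545 = 3584.89 kPa
vdW: P = nRT/(V − nb) − a n²/V² = 1953.77/0.521671 − 118.497/0.297025 = 3745.21 − 398.946 = 3346.26 kPa
% deviation = (3346.26 − 3584.89)/3584.89 × 100% = -6.66%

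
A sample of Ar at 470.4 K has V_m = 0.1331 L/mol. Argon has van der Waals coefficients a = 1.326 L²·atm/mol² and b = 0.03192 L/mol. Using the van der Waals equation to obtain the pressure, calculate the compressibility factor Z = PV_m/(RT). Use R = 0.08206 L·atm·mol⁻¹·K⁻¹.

Z ≈ 1.057

P = RT/(V_m − b) − a/V_m² = (0.08206)(470.4)/(0.1331 − 0.03192) − 1.326/(0.1331)²
  = 38.601/0.10118 − 74.849 = 381.51 − 74.849 = 306.66 atm
Z = PV_m/(RT) = (306.66)(0.1331)/((0.08206)(470.4)) = 40.816/38.601 = 1.057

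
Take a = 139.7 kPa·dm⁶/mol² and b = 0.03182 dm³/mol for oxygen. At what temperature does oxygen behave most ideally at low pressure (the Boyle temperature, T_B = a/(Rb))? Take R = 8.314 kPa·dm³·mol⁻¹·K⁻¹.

T_B ≈ 528.1 K

For a van der Waals gas the second virial coefficient B₂ = b − a/(RT) vanishes at T_B = a/(Rb).
T_B = 139.7/(8.314×0.03182) = 139.7/0.26455 = 528.1 K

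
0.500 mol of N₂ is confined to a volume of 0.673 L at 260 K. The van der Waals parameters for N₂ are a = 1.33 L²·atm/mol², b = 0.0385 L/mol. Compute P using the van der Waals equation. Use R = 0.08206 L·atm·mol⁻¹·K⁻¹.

P ≈ 15.58 atm

P = nRT/(V − nb) − a n²/V²
nRT/(V − nb) = (0.500)(0.08206)(260)/(0.673 − 0.500×0.0385) = 10.668/0.65375 = 16.318 atm
a n²/V² = (1.33)(0.500)²/(0.673)² = 0.73411 atm
P = 16.318 − 0.73411 = 15.58 atm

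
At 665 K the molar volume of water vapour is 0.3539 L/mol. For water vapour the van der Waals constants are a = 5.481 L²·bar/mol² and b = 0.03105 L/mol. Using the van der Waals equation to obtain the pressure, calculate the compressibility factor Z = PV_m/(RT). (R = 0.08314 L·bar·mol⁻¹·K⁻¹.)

Z ≈ 0.8161

P = RT/(V_m − b) − a/V_m² = (0.08314)(665)/(0.3539 − 0.03105) − 5.481/(0.3539)²
  = 55.288/0.32285 − 43.762 = 171.25 − 43.762 = 127.49 bar
Z = PV_m/(RT) = (127.49)(0.3539)/((0.08314)(665)) = 45.119/55.288 = 0.8161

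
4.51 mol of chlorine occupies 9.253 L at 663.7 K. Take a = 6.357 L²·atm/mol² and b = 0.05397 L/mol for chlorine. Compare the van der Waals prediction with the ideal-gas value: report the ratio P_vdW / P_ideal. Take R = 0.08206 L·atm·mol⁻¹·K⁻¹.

Ideal: P_ideal = nRT/V = (4.51)(0.08206)(663.7)/9.253 = 26.5459 atm
vdW: P = nRT/(V − nb) − a n²/V² = 245.629/9.00960 − 129.302/85.6180 = 27.2630 − 1.51022 = 25.7528 atm
Ratio = 25.7528/26.5459 = 0.9701

P_vdW / P_ideal ≈ 0.9701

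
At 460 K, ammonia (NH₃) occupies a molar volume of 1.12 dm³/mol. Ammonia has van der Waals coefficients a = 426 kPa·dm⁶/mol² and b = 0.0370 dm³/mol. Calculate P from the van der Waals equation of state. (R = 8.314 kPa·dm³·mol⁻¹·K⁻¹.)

P ≈ 3192 kPa

P = RT/(V_m − b) − a/V_m²
RT/(V_m − b) = (8.314)(460)/(1.12 − 0.0370) = 3824.4/1.0830 = 3531.3 kPa
a/V_m² = 426/(1.12)² = 339.60 kPa
P = 3531.3 − 339.60 = 3192 kPa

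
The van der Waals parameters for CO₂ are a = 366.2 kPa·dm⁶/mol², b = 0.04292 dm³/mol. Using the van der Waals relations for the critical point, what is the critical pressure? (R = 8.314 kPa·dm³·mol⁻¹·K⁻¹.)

P_c ≈ 7363 kPa

For a van der Waals gas, P_c = a/(27b²).
P_c = 366.2/(27×(0.04292)²) = 366.2/0.049737 = 7363 kPa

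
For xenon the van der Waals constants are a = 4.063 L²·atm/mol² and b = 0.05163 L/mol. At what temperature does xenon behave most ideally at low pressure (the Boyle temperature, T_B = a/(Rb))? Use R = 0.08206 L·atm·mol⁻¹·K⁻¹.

T_B ≈ 959.0 K

For a van der Waals gas the second virial coefficient B₂ = b − a/(RT) vanishes at T_B = a/(Rb).
T_B = 4.063/(0.08206×0.05163) = 4.063/0.0042368 = 959.0 K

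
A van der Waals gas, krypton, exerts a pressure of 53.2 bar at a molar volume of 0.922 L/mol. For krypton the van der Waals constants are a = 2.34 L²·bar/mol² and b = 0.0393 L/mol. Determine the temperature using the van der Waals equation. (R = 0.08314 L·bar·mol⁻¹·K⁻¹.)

T = (P + a/V_m²)(V_m − b)/R
P + a/V_m² = 53.2 + 2.34/(0.922)² = 55.953 bar
V_m − b = 0.922 − 0.0393 = 0.88270 L/mol
T = (55.953)(0.88270)/0.08314 = 594.1 K

T ≈ 594.1 K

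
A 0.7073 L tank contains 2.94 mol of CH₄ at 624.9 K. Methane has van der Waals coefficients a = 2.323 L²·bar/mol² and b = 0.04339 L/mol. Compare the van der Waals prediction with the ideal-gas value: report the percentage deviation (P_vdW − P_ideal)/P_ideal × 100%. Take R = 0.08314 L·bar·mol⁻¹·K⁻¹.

3.42 %

Ideal: P_ideal = nRT/V = (2.94)(0.08314)(624.9)/0.7073 = 215.955 bar
vdW: P = nRT/(V − nb) − a n²/V² = 152.745/0.579733 − 20.0791/0.500273 = 263.475 − 40.1363 = 223.339 bar
% deviation = (223.339 − 215.955)/215.955 × 100% = 3.42%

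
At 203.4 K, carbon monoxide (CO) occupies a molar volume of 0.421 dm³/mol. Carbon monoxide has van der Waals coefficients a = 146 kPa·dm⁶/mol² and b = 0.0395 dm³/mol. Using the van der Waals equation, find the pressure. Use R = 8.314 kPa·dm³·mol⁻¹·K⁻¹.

P = RT/(V_m − b) − a/V_m²
RT/(V_m − b) = (8.314)(203.4)/(0.421 − 0.0395) = 1691.1/0.38150 = 4432.8 kPa
a/V_m² = 146/(0.421)² = 823.74 kPa
P = 4432.8 − 823.74 = 3609 kPa

P ≈ 3609 kPa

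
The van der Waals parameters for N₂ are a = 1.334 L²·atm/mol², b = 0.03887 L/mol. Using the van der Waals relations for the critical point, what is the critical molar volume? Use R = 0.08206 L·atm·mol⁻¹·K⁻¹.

V_m,c ≈ 0.1166 L/mol

For a van der Waals gas, V_m,c = 3b.
V_m,c = 3×0.03887 = 0.1166 L/mol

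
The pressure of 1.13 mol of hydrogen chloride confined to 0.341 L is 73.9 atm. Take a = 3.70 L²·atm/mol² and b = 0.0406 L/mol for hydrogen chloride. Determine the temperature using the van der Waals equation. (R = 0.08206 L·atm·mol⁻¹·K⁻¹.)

T ≈ 364.5 K

T = (P + a n²/V²)(V − nb)/(nR)
P + a n²/V² = 73.9 + (3.70)(1.13)²/(0.341)² = 114.53 atm
V − nb = 0.341 − (1.13)(0.0406) = 0.29512 L
T = (114.53)(0.29512)/((1.13)(0.08206)) = 364.5 K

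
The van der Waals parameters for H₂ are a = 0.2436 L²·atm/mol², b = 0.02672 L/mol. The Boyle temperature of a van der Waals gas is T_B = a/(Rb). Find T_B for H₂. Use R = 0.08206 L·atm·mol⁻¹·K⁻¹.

For a van der Waals gas the second virial coefficient B₂ = b − a/(RT) vanishes at T_B = a/(Rb).
T_B = 0.2436/(0.08206×0.02672) = 0.2436/0.0021926 = 111.1 K

T_B ≈ 111.1 K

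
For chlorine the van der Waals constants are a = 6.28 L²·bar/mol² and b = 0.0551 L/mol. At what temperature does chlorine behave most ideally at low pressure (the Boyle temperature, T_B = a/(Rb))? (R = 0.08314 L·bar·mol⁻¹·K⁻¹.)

T_B ≈ 1371 K

For a van der Waals gas the second virial coefficient B₂ = b − a/(RT) vanishes at T_B = a/(Rb).
T_B = 6.28/(0.08314×0.0551) = 6.28/0.0045810 = 1371 K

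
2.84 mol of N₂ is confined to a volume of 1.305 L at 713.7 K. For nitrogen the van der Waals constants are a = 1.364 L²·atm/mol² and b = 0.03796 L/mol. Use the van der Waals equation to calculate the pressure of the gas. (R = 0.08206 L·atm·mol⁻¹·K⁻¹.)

P = nRT/(V − nb) − a n²/V²
nRT/(V − nb) = (2.84)(0.08206)(713.7)/(1.305 − 2.84×0.03796) = 166.33/1.1972 = 138.93 atm
a n²/V² = (1.364)(2.84)²/(1.305)² = 6.4600 atm
P = 138.93 − 6.4600 = 132.5 atm

P ≈ 132.5 atm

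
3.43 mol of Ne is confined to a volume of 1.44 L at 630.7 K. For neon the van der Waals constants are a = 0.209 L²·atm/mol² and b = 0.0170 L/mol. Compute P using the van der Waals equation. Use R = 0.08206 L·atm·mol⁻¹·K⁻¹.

P = nRT/(V − nb) − a n²/V²
nRT/(V − nb) = (3.43)(0.08206)(630.7)/(1.44 − 3.43×0.0170) = 177.52/1.3817 = 128.48 atm
a n²/V² = (0.209)(3.43)²/(1.44)² = 1.1858 atm
P = 128.48 − 1.1858 = 127.3 atm

P ≈ 127.3 atm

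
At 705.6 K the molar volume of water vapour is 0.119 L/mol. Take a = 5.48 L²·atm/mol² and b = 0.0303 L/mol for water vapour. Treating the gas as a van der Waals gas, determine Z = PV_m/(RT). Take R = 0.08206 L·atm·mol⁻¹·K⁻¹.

Z ≈ 0.5463

P = RT/(V_m − b) − a/V_m² = (0.08206)(705.6)/(0.119 − 0.0303) − 5.48/(0.119)²
  = 57.902/0.088700 − 386.98 = 652.78 − 386.98 = 265.80 atm
Z = PV_m/(RT) = (265.80)(0.119)/((0.08206)(705.6)) = 31.630/57.902 = 0.5463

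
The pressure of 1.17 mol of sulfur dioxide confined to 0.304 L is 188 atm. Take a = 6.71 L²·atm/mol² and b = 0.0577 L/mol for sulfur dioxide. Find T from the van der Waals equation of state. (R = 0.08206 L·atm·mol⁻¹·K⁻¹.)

T ≈ 707.9 K

T = (P + a n²/V²)(V − nb)/(nR)
P + a n²/V² = 188 + (6.71)(1.17)²/(0.304)² = 287.39 atm
V − nb = 0.304 − (1.17)(0.0577) = 0.23649 L
T = (287.39)(0.23649)/((1.17)(0.08206)) = 707.9 K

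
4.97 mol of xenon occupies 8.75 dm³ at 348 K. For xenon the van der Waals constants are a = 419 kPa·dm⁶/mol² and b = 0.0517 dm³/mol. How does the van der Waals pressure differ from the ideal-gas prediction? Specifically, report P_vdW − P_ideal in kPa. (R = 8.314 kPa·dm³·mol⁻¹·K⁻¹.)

ΔP ≈ -85.5 kPa

Ideal: P_ideal = nRT/V = (4.97)(8.314)(348)/8.75 = 1643.38 kPa
vdW: P = nRT/(V − nb) − a n²/V² = 14379.6/8.49305 − 10349.7/76.5625 = 1693.10 − 135.180 = 1557.92 kPa
ΔP = 1557.92 − 1643.38 = -85.5 kPa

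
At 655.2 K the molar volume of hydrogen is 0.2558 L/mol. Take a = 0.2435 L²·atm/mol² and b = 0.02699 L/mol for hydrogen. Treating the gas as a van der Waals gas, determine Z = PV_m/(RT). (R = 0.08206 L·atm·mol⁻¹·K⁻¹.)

P = RT/(V_m − b) − a/V_m² = (0.08206)(655.2)/(0.2558 − 0.02699) − 0.2435/(0.2558)²
  = 53.766/0.22881 − 3.7213 = 234.98 − 3.7213 = 231.26 atm
Z = PV_m/(RT) = (231.26)(0.2558)/((0.08206)(655.2)) = 59.156/53.766 = 1.100

Z ≈ 1.100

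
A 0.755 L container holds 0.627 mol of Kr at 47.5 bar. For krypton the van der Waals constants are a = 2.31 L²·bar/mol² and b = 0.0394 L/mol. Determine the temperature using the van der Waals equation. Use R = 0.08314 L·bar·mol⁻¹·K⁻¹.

T = (P + a n²/V²)(V − nb)/(nR)
P + a n²/V² = 47.5 + (2.31)(0.627)²/(0.755)² = 49.093 bar
V − nb = 0.755 − (0.627)(0.0394) = 0.73030 L
T = (49.093)(0.73030)/((0.627)(0.08314)) = 687.8 K

T ≈ 687.8 K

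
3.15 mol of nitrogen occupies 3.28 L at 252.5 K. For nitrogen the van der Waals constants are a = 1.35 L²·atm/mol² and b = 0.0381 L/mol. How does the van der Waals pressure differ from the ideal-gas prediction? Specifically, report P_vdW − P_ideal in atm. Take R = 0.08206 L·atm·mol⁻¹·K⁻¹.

ΔP ≈ -0.489 atm

Ideal: P_ideal = nRT/V = (3.15)(0.08206)(252.5)/3.28 = 19.8989 atm
vdW: P = nRT/(V − nb) − a n²/V² = 65.2685/3.15999 − 13.3954/10.7584 = 20.6547 − 1.24511 = 19.4096 atm
ΔP = 19.4096 − 19.8989 = -0.489 atm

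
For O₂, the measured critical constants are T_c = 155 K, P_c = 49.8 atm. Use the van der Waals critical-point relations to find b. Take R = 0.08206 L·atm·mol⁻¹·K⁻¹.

b ≈ 0.03193 L/mol

From T_c = 8a/(27Rb) and P_c = a/(27b²): b = R T_c/(8 P_c).
b = (0.08206)(155)/(8×49.8) = 12.719/398.40 = 0.03193 L/mol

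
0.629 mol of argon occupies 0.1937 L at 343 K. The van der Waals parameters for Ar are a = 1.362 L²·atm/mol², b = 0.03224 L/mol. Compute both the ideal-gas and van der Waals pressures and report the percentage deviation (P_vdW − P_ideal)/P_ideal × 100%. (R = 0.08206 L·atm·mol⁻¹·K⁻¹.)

Ideal: P_ideal = nRT/V = (0.629)(0.08206)(343)/0.1937 = 91.4001 atm
vdW: P = nRT/(V − nb) − a n²/V² = 17.7042/0.173421 − 0.538863/0.0375197 = 102.088 − 14.3621 = 87.726 atm
% deviation = (87.726 − 91.4001)/91.4001 × 100% = -4.02%

-4.02 %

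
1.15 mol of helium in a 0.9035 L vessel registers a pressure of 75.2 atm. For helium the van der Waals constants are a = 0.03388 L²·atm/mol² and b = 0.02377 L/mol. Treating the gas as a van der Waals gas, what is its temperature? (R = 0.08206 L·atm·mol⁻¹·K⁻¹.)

T = (P + a n²/V²)(V − nb)/(nR)
P + a n²/V² = 75.2 + (0.03388)(1.15)²/(0.9035)² = 75.255 atm
V − nb = 0.9035 − (1.15)(0.02377) = 0.87616 L
T = (75.255)(0.87616)/((1.15)(0.08206)) = 698.7 K

T ≈ 698.7 K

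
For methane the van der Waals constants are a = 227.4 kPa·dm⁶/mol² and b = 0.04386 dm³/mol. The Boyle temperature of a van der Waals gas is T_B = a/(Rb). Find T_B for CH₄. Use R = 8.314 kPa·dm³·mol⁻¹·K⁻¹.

For a van der Waals gas the second virial coefficient B₂ = b − a/(RT) vanishes at T_B = a/(Rb).
T_B = 227.4/(8.314×0.04386) = 227.4/0.36465 = 623.6 K

T_B ≈ 623.6 K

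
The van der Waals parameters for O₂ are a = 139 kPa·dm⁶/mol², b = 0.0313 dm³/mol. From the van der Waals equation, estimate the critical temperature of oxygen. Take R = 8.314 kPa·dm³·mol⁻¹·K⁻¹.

For a van der Waals gas, T_c = 8a/(27Rb).
T_c = 8×139/(27×8.314×0.0313) = 1112.0/7.0262 = 158.3 K

T_c ≈ 158.3 K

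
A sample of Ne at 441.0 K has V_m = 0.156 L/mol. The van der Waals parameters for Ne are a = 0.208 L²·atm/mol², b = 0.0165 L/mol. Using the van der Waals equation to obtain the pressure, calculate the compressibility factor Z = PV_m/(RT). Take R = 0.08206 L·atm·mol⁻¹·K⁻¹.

P = RT/(V_m − b) − a/V_m² = (0.08206)(441.0)/(0.156 − 0.0165) − 0.208/(0.156)²
  = 36.188/0.13950 − 8.5470 = 259.41 − 8.5470 = 250.86 atm
Z = PV_m/(RT) = (250.86)(0.156)/((0.08206)(441.0)) = 39.134/36.188 = 1.081

Z ≈ 1.081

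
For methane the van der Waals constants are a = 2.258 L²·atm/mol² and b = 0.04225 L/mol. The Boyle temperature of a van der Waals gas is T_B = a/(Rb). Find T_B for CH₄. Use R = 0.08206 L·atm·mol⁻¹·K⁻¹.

T_B ≈ 651.3 K

For a van der Waals gas the second virial coefficient B₂ = b − a/(RT) vanishes at T_B = a/(Rb).
T_B = 2.258/(0.08206×0.04225) = 2.258/0.0034670 = 651.3 K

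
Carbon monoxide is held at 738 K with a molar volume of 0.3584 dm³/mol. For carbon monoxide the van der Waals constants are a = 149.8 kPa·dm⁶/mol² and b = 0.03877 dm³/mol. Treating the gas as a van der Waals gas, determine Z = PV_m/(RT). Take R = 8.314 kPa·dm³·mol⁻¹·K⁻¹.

Z ≈ 1.053

P = RT/(V_m − b) − a/V_m² = (8.314)(738)/(0.3584 − 0.03877) − 149.8/(0.3584)²
  = 6135.7/0.31963 − 1166.2 = 19196 − 1166.2 = 18030 kPa
Z = PV_m/(RT) = (18030)(0.3584)/((8.314)(738)) = 6462.0/6135.7 = 1.053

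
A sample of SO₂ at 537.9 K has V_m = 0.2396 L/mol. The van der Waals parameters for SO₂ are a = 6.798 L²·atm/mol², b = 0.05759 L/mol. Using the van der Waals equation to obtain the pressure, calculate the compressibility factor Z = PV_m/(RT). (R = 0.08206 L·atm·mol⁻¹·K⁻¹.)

P = RT/(V_m − b) − a/V_m² = (0.08206)(537.9)/(0.2396 − 0.05759) − 6.798/(0.2396)²
  = 44.140/0.18201 − 118.42 = 242.51 − 118.42 = 124.09 atm
Z = PV_m/(RT) = (124.09)(0.2396)/((0.08206)(537.9)) = 29.732/44.140 = 0.6736

Z ≈ 0.6736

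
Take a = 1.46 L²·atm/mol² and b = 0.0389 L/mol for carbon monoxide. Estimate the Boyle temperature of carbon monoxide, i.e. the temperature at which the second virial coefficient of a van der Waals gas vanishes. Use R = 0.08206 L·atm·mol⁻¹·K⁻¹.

For a van der Waals gas the second virial coefficient B₂ = b − a/(RT) vanishes at T_B = a/(Rb).
T_B = 1.46/(0.08206×0.0389) = 1.46/0.0031921 = 457.4 K

T_B ≈ 457.4 K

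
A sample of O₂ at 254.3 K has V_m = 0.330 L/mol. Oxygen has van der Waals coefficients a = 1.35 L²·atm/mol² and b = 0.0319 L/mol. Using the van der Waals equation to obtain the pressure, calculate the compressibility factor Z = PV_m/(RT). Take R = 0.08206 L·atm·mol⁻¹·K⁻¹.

P = RT/(V_m − b) − a/V_m² = (0.08206)(254.3)/(0.330 − 0.0319) − 1.35/(0.330)²
  = 20.868/0.29810 − 12.397 = 70.003 − 12.397 = 57.606 atm
Z = PV_m/(RT) = (57.606)(0.330)/((0.08206)(254.3)) = 19.010/20.868 = 0.9110

Z ≈ 0.9110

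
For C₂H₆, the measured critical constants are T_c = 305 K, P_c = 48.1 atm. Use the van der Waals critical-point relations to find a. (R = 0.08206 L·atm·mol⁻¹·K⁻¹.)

a ≈ 5.494 L²·atm/mol²

From T_c = 8a/(27Rb) and P_c = a/(27b²): a = 27 R² T_c²/(64 P_c).
a = 27×(0.08206)²×(305)²/(64×48.1) = 16913/3078.4 = 5.494 L²·atm/mol²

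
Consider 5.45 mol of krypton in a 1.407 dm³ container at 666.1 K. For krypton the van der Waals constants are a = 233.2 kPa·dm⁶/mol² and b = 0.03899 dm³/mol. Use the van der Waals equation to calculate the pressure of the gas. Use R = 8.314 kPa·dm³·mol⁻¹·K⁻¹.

P ≈ 21768 kPa

P = nRT/(V − nb) − a n²/V²
nRT/(V − nb) = (5.45)(8.314)(666.1)/(1.407 − 5.45×0.03899) = 30182/1.1945 = 25267 kPa
a n²/V² = (233.2)(5.45)²/(1.407)² = 3498.9 kPa
P = 25267 − 3498.9 = 21768 kPa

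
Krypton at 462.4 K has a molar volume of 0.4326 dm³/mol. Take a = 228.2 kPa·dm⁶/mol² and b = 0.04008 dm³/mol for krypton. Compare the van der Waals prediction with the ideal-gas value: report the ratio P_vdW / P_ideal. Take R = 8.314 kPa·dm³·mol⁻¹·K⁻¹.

Ideal: P_ideal = RT/V_m = (8.314)(462.4)/0.4326 = 8886.72 kPa
vdW: P = RT/(V_m − b) − a/V_m² = 3844.39/0.392520 − 228.2/0.187143 = 9794.13 − 1219.39 = 8574.74 kPa
Ratio = 8574.74/8886.72 = 0.9649

P_vdW / P_ideal ≈ 0.9649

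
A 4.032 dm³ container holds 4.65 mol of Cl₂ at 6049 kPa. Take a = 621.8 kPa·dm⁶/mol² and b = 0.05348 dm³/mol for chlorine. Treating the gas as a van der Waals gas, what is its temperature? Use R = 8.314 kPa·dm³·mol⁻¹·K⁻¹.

T = (P + a n²/V²)(V − nb)/(nR)
P + a n²/V² = 6049 + (621.8)(4.65)²/(4.032)² = 6876.0 kPa
V − nb = 4.032 − (4.65)(0.05348) = 3.7833 dm³
T = (6876.0)(3.7833)/((4.65)(8.314)) = 672.9 K

T ≈ 672.9 K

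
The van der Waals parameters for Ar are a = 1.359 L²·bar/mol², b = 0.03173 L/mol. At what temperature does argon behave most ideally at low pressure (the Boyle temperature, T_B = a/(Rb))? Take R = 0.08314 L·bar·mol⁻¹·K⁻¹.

For a van der Waals gas the second virial coefficient B₂ = b − a/(RT) vanishes at T_B = a/(Rb).
T_B = 1.359/(0.08314×0.03173) = 1.359/0.0026380 = 515.2 K

T_B ≈ 515.2 K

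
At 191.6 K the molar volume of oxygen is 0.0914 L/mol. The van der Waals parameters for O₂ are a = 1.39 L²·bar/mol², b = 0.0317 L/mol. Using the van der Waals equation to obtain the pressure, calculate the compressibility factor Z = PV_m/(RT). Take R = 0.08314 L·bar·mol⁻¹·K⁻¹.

P = RT/(V_m − b) − a/V_m² = (0.08314)(191.6)/(0.0914 − 0.0317) − 1.39/(0.0914)²
  = 15.930/0.059700 − 166.39 = 266.83 − 166.39 = 100.44 bar
Z = PV_m/(RT) = (100.44)(0.0914)/((0.08314)(191.6)) = 9.1802/15.930 = 0.5763

Z ≈ 0.5763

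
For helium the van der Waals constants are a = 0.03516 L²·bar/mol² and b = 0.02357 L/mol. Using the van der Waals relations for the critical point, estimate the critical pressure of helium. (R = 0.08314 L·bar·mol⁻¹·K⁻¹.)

For a van der Waals gas, P_c = a/(27b²).
P_c = 0.03516/(27×(0.02357)²) = 0.03516/0.015000 = 2.344 bar

P_c ≈ 2.344 bar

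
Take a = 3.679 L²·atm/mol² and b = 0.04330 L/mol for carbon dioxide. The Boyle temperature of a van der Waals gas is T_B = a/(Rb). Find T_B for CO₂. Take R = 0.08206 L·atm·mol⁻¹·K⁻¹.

T_B ≈ 1035 K

For a van der Waals gas the second virial coefficient B₂ = b − a/(RT) vanishes at T_B = a/(Rb).
T_B = 3.679/(0.08206×0.04330) = 3.679/0.0035532 = 1035 K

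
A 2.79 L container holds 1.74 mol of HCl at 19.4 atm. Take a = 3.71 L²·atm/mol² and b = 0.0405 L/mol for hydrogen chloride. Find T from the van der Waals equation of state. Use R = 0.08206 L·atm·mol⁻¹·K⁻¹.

T = (P + a n²/V²)(V − nb)/(nR)
P + a n²/V² = 19.4 + (3.71)(1.74)²/(2.79)² = 20.843 atm
V − nb = 2.79 − (1.74)(0.0405) = 2.7195 L
T = (20.843)(2.7195)/((1.74)(0.08206)) = 397.0 K

T ≈ 397.0 K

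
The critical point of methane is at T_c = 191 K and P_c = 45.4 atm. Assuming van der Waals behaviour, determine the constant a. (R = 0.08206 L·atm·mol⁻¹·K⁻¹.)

From T_c = 8a/(27Rb) and P_c = a/(27b²): a = 27 R² T_c²/(64 P_c).
a = 27×(0.08206)²×(191)²/(64×45.4) = 6632.7/2905.6 = 2.283 L²·atm/mol²

a ≈ 2.283 L²·atm/mol²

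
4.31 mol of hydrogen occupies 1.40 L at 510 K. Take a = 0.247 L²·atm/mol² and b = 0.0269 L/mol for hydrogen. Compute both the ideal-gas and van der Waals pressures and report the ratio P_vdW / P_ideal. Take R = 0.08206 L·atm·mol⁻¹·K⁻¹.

P_vdW / P_ideal ≈ 1.072

Ideal: P_ideal = nRT/V = (4.31)(0.08206)(510)/1.40 = 128.840 atm
vdW: P = nRT/(V − nb) − a n²/V² = 180.376/1.28406 − 4.58830/1.96000 = 140.473 − 2.34097 = 138.132 atm
Ratio = 138.132/128.840 = 1.072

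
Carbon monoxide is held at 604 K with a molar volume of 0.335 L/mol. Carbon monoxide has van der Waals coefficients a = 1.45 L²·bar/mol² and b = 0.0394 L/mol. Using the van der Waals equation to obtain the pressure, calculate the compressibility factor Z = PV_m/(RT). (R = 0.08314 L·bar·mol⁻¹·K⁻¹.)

Z ≈ 1.047

P = RT/(V_m − b) − a/V_m² = (0.08314)(604)/(0.335 − 0.0394) − 1.45/(0.335)²
  = 50.217/0.29560 − 12.920 = 169.88 − 12.920 = 156.96 bar
Z = PV_m/(RT) = (156.96)(0.335)/((0.08314)(604)) = 52.582/50.217 = 1.047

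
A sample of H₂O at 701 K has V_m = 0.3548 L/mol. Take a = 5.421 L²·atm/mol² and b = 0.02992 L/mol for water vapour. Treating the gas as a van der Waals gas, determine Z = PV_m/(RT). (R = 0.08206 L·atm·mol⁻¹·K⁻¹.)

P = RT/(V_m − b) − a/V_m² = (0.08206)(701)/(0.3548 − 0.02992) − 5.421/(0.3548)²
  = 57.524/0.32488 − 43.064 = 177.06 − 43.064 = 134.00 atm
Z = PV_m/(RT) = (134.00)(0.3548)/((0.08206)(701)) = 47.543/57.524 = 0.8265

Z ≈ 0.8265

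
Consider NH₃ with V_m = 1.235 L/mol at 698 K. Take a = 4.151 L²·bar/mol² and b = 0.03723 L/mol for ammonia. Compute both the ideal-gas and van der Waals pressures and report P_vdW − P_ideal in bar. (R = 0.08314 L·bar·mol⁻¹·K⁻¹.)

Ideal: P_ideal = RT/V_m = (0.08314)(698)/1.235 = 46.9892 bar
vdW: P = RT/(V_m − b) − a/V_m² = 58.0317/1.19777 − 4.151/1.52523 = 48.4498 − 2.72156 = 45.7282 bar
ΔP = 45.7282 − 46.9892 = -1.261 bar

ΔP ≈ -1.261 bar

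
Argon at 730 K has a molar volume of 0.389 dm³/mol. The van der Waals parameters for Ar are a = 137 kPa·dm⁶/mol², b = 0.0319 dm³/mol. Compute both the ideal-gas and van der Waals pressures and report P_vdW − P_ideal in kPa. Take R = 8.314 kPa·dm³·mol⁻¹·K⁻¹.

ΔP ≈ 488 kPa

Ideal: P_ideal = RT/V_m = (8.314)(730)/0.389 = 15602.1 kPa
vdW: P = RT/(V_m − b) − a/V_m² = 6069.22/0.357100 − 137/0.151321 = 16995.9 − 905.360 = 16090.5 kPa
ΔP = 16090.5 − 15602.1 = 488 kPa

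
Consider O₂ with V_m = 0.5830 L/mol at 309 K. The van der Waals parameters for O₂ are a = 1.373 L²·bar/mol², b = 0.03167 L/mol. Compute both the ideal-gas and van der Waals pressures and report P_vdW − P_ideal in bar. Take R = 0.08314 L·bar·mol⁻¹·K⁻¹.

Ideal: P_ideal = RT/V_m = (0.08314)(309)/0.5830 = 44.0656 bar
vdW: P = RT/(V_m − b) − a/V_m² = 25.6903/0.551330 − 1.373/0.339889 = 46.5970 − 4.03955 = 42.5575 bar
ΔP = 42.5575 − 44.0656 = -1.508 bar

ΔP ≈ -1.508 bar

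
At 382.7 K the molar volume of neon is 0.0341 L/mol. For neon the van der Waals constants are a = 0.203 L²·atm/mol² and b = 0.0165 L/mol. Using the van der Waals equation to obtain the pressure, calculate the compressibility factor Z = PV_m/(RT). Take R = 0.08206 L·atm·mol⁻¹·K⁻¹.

Z ≈ 1.748

P = RT/(V_m − b) − a/V_m² = (0.08206)(382.7)/(0.0341 − 0.0165) − 0.203/(0.0341)²
  = 31.404/0.017600 − 174.58 = 1784.3 − 174.58 = 1609.7 atm
Z = PV_m/(RT) = (1609.7)(0.0341)/((0.08206)(382.7)) = 54.891/31.404 = 1.748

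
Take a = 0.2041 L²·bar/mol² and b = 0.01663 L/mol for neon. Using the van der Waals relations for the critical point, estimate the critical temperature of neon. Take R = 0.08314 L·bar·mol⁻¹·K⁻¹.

For a van der Waals gas, T_c = 8a/(27Rb).
T_c = 8×0.2041/(27×0.08314×0.01663) = 1.6328/0.037331 = 43.74 K

T_c ≈ 43.74 K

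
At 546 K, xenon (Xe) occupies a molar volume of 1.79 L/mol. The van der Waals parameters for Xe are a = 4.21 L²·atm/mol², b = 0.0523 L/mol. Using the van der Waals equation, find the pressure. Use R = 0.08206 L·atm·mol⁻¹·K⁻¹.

P ≈ 24.47 atm

P = RT/(V_m − b) − a/V_m²
RT/(V_m − b) = (0.08206)(546)/(1.79 − 0.0523) = 44.805/1.7377 = 25.784 atm
a/V_m² = 4.21/(1.79)² = 1.3139 atm
P = 25.784 − 1.3139 = 24.47 atm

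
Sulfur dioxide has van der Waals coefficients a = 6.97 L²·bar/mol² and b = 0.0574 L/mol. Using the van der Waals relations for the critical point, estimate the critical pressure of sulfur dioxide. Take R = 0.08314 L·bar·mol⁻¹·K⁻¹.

P_c ≈ 78.35 bar

For a van der Waals gas, P_c = a/(27b²).
P_c = 6.97/(27×(0.0574)²) = 6.97/0.088959 = 78.35 bar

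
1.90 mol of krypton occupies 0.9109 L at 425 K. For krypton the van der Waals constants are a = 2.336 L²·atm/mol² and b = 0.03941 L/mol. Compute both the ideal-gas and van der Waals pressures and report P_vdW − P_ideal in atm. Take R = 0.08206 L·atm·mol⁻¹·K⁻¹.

Ideal: P_ideal = nRT/V = (1.90)(0.08206)(425)/0.9109 = 72.7450 atm
vdW: P = nRT/(V − nb) − a n²/V² = 66.2635/0.836021 − 8.43296/0.829739 = 79.2606 − 10.1634 = 69.0972 atm
ΔP = 69.0972 − 72.7450 = -3.648 atm

ΔP ≈ -3.648 atm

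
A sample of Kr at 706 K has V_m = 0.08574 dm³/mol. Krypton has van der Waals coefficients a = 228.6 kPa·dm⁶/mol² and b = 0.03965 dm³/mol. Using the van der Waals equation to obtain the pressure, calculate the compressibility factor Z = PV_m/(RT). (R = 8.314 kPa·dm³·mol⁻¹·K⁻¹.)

P = RT/(V_m − b) − a/V_m² = (8.314)(706)/(0.08574 − 0.03965) − 228.6/(0.08574)²
  = 5869.7/0.046090 − 31096 = 127353 − 31096 = 96257 kPa
Z = PV_m/(RT) = (96257)(0.08574)/((8.314)(706)) = 8253.1/5869.7 = 1.406

Z ≈ 1.406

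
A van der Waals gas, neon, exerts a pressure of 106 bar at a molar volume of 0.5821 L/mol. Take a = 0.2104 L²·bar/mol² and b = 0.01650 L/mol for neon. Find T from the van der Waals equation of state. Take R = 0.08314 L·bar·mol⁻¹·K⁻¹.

T ≈ 725.3 K

T = (P + a/V_m²)(V_m − b)/R
P + a/V_m² = 106 + 0.2104/(0.5821)² = 106.62 bar
V_m − b = 0.5821 − 0.01650 = 0.56560 L/mol
T = (106.62)(0.56560)/0.08314 = 725.3 K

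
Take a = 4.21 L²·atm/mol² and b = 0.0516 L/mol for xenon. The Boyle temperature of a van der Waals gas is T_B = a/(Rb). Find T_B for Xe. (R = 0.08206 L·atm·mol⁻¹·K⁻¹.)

For a van der Waals gas the second virial coefficient B₂ = b − a/(RT) vanishes at T_B = a/(Rb).
T_B = 4.21/(0.08206×0.0516) = 4.21/0.0042343 = 994.3 K

T_B ≈ 994.3 K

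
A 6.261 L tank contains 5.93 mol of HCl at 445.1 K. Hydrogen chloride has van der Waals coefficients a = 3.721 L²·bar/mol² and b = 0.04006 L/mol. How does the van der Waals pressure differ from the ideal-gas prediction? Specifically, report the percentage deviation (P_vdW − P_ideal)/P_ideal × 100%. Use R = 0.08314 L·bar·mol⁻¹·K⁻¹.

Ideal: P_ideal = nRT/V = (5.93)(0.08314)(445.1)/6.261 = 35.0492 bar
vdW: P = nRT/(V − nb) − a n²/V² = 219.443/6.02344 − 130.849/39.2001 = 36.4315 − 3.33798 = 33.0935 bar
% deviation = (33.0935 − 35.0492)/35.0492 × 100% = -5.58%

-5.58 %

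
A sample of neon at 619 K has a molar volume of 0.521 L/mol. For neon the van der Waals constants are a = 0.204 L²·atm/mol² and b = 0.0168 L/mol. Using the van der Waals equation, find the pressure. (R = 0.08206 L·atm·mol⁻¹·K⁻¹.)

P ≈ 99.99 atm

P = RT/(V_m − b) − a/V_m²
RT/(V_m − b) = (0.08206)(619)/(0.521 − 0.0168) = 50.795/0.50420 = 100.74 atm
a/V_m² = 0.204/(0.521)² = 0.75154 atm
P = 100.74 − 0.75154 = 99.99 atm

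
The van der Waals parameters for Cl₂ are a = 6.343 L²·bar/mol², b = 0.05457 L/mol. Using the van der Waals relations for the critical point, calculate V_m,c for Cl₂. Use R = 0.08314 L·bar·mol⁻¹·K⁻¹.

V_m,c ≈ 0.1637 L/mol

For a van der Waals gas, V_m,c = 3b.
V_m,c = 3×0.05457 = 0.1637 L/mol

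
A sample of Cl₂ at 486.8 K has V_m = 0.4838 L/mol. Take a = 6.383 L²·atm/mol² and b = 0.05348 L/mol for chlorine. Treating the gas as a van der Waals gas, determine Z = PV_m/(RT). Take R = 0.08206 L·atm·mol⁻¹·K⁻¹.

P = RT/(V_m − b) − a/V_m² = (0.08206)(486.8)/(0.4838 − 0.05348) − 6.383/(0.4838)²
  = 39.947/0.43032 − 27.271 = 92.831 − 27.271 = 65.560 atm
Z = PV_m/(RT) = (65.560)(0.4838)/((0.08206)(486.8)) = 31.718/39.947 = 0.7940

Z ≈ 0.7940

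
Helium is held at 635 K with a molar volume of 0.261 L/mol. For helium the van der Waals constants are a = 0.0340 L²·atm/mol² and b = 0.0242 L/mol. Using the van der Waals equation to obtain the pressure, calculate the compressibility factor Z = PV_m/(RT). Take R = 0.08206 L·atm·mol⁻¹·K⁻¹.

P = RT/(V_m − b) − a/V_m² = (0.08206)(635)/(0.261 − 0.0242) − 0.0340/(0.261)²
  = 52.108/0.23680 − 0.49911 = 220.05 − 0.49911 = 219.55 atm
Z = PV_m/(RT) = (219.55)(0.261)/((0.08206)(635)) = 57.303/52.108 = 1.100

Z ≈ 1.100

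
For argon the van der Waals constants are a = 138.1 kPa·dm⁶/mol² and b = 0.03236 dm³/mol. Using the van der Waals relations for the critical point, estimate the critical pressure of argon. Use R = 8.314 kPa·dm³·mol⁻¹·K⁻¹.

For a van der Waals gas, P_c = a/(27b²).
P_c = 138.1/(27×(0.03236)²) = 138.1/0.028274 = 4884 kPa

P_c ≈ 4884 kPa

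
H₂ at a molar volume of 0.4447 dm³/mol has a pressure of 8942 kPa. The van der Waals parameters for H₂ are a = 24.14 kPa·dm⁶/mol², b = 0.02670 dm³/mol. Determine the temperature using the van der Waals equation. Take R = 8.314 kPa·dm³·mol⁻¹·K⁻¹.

T = (P + a/V_m²)(V_m − b)/R
P + a/V_m² = 8942 + 24.14/(0.4447)² = 9064.1 kPa
V_m − b = 0.4447 − 0.02670 = 0.41800 dm³/mol
T = (9064.1)(0.41800)/8.314 = 455.7 K

T ≈ 455.7 K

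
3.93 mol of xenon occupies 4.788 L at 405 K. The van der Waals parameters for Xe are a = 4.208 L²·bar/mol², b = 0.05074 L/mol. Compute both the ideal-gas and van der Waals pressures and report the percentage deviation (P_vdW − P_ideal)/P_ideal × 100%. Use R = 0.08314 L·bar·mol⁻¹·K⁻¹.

-5.91 %

Ideal: P_ideal = nRT/V = (3.93)(0.08314)(405)/4.788 = 27.6378 bar
vdW: P = nRT/(V − nb) − a n²/V² = 132.330/4.58859 − 64.9921/22.9249 = 28.8389 − 2.83500 = 26.0039 bar
% deviation = (26.0039 − 27.6378)/27.6378 × 100% = -5.91%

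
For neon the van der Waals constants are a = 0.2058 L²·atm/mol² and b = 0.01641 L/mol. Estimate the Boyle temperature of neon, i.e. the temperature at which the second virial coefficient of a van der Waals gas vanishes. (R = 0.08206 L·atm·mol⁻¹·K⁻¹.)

T_B ≈ 152.8 K

For a van der Waals gas the second virial coefficient B₂ = b − a/(RT) vanishes at T_B = a/(Rb).
T_B = 0.2058/(0.08206×0.01641) = 0.2058/0.0013466 = 152.8 K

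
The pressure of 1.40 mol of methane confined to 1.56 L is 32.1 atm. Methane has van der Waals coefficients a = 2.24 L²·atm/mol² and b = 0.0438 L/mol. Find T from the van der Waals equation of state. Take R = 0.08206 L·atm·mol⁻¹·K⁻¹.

T ≈ 442.3 K

T = (P + a n²/V²)(V − nb)/(nR)
P + a n²/V² = 32.1 + (2.24)(1.40)²/(1.56)² = 33.904 atm
V − nb = 1.56 − (1.40)(0.0438) = 1.4987 L
T = (33.904)(1.4987)/((1.40)(0.08206)) = 442.3 K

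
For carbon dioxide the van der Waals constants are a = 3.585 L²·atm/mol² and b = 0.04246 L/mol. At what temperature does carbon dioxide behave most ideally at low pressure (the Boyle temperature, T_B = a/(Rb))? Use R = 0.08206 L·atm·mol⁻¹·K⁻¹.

For a van der Waals gas the second virial coefficient B₂ = b − a/(RT) vanishes at T_B = a/(Rb).
T_B = 3.585/(0.08206×0.04246) = 3.585/0.0034843 = 1029 K

T_B ≈ 1029 K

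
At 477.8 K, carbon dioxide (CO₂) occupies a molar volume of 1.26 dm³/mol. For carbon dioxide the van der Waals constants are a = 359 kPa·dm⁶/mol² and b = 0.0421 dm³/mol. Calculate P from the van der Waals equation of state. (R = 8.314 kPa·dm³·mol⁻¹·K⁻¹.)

P = RT/(V_m − b) − a/V_m²
RT/(V_m − b) = (8.314)(477.8)/(1.26 − 0.0421) = 3972.4/1.2179 = 3261.7 kPa
a/V_m² = 359/(1.26)² = 226.13 kPa
P = 3261.7 − 226.13 = 3036 kPa

P ≈ 3036 kPa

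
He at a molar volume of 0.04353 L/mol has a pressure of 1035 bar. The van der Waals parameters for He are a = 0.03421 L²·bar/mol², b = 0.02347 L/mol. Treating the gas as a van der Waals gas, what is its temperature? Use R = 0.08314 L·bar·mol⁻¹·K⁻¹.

T ≈ 254.1 K

T = (P + a/V_m²)(V_m − b)/R
P + a/V_m² = 1035 + 0.03421/(0.04353)² = 1053.1 bar
V_m − b = 0.04353 − 0.02347 = 0.020060 L/mol
T = (1053.1)(0.020060)/0.08314 = 254.1 K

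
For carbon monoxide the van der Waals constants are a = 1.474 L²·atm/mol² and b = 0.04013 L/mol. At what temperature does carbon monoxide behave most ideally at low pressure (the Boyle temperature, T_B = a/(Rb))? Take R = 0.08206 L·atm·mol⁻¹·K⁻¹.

For a van der Waals gas the second virial coefficient B₂ = b − a/(RT) vanishes at T_B = a/(Rb).
T_B = 1.474/(0.08206×0.04013) = 1.474/0.0032931 = 447.6 K

T_B ≈ 447.6 K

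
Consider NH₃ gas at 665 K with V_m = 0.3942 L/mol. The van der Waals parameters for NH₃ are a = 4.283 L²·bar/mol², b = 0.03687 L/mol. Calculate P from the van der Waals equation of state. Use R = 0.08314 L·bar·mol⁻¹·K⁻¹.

P = RT/(V_m − b) − a/V_m²
RT/(V_m − b) = (0.08314)(665)/(0.3942 − 0.03687) = 55.288/0.35733 = 154.73 bar
a/V_m² = 4.283/(0.3942)² = 27.562 bar
P = 154.73 − 27.562 = 127.2 bar

P ≈ 127.2 bar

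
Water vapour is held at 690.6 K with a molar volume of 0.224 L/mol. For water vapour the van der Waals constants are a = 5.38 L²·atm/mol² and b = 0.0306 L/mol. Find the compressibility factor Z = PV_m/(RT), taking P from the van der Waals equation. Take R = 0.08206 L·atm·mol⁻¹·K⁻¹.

P = RT/(V_m − b) − a/V_m² = (0.08206)(690.6)/(0.224 − 0.0306) − 5.38/(0.224)²
  = 56.671/0.19340 − 107.22 = 293.02 − 107.22 = 185.80 atm
Z = PV_m/(RT) = (185.80)(0.224)/((0.08206)(690.6)) = 41.619/56.671 = 0.7344

Z ≈ 0.7344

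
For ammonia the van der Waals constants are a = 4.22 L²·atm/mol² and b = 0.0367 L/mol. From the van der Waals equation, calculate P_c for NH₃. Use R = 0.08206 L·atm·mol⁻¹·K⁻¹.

P_c ≈ 116.0 atm

For a van der Waals gas, P_c = a/(27b²).
P_c = 4.22/(27×(0.0367)²) = 4.22/0.036366 = 116.0 atm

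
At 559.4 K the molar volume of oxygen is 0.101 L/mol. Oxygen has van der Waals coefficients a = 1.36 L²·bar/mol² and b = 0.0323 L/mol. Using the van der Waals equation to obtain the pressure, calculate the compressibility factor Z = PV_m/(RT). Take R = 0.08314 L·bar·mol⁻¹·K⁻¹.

P = RT/(V_m − b) − a/V_m² = (0.08314)(559.4)/(0.101 − 0.0323) − 1.36/(0.101)²
  = 46.509/0.068700 − 133.32 = 676.99 − 133.32 = 543.67 bar
Z = PV_m/(RT) = (543.67)(0.101)/((0.08314)(559.4)) = 54.911/46.509 = 1.181

Z ≈ 1.181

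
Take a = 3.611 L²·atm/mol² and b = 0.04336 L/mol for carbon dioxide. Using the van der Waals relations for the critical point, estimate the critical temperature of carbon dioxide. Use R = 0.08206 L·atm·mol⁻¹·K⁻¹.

T_c ≈ 300.7 K

For a van der Waals gas, T_c = 8a/(27Rb).
T_c = 8×3.611/(27×0.08206×0.04336) = 28.888/0.096069 = 300.7 K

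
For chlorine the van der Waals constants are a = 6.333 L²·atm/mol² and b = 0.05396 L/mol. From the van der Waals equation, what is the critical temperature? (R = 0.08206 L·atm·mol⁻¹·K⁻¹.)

For a van der Waals gas, T_c = 8a/(27Rb).
T_c = 8×6.333/(27×0.08206×0.05396) = 50.664/0.11955 = 423.8 K

T_c ≈ 423.8 K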